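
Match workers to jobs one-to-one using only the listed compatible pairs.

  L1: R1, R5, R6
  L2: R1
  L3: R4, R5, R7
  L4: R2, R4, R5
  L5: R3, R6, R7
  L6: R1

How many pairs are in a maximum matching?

Unit-capacity flow: source→left, listed edges, right→sink; max matching = max flow.
Augmenting path L1→R1 (+1); matched 1.
Augmenting path L3→R4 (+1); matched 2.
Augmenting path L4→R2 (+1); matched 3.
Augmenting path L5→R3 (+1); matched 4.
Augmenting path L2→R1→L1→R5 (+1); matched 5.
No augmenting path remains; maximum matching = 5.
König certificate: {L1, L3, L4, L5, R1} is a vertex cover of size 5 (every listed pair touches it), so no matching can be larger.

5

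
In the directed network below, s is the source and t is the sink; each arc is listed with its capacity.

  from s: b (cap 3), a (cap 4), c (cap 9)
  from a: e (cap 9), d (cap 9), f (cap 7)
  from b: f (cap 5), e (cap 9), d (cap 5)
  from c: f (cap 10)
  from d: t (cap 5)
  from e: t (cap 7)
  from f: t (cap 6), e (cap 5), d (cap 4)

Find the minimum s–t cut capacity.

16

Augment s→a→d→t: bottleneck 4, flow now 4.
Augment s→b→d→t: bottleneck 1, flow now 5.
Augment s→b→e→t: bottleneck 2, flow now 7.
Augment s→c→f→t: bottleneck 6, flow now 13.
Augment s→c→f→e→t: bottleneck 3, flow now 16.
No augmenting path remains; maximum flow = 16.
By max-flow min-cut, the minimum cut capacity equals the max flow.
In the residual graph, reachable from s: {s}.
Min-cut edges: s→a (4), s→b (3), s→c (9); capacity 4 + 3 + 9 = 16.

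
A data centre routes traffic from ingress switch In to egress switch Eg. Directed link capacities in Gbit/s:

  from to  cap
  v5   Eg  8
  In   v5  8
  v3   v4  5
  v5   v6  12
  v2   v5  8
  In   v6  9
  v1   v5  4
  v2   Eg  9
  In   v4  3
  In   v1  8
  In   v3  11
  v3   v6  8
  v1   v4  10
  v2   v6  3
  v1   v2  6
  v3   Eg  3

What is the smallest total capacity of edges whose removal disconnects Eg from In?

Augment In→v3→Eg: bottleneck 3, flow now 3.
Augment In→v5→Eg: bottleneck 8, flow now 11.
Augment In→v1→v2→Eg: bottleneck 6, flow now 17.
No augmenting path remains; maximum flow = 17.
By max-flow min-cut, the minimum cut capacity equals the max flow.
In the residual graph, reachable from In: {In, v1, v3, v4, v5, v6}.
Min-cut edges: v1→v2 (6), v3→Eg (3), v5→Eg (8); capacity 6 + 3 + 8 = 17.

17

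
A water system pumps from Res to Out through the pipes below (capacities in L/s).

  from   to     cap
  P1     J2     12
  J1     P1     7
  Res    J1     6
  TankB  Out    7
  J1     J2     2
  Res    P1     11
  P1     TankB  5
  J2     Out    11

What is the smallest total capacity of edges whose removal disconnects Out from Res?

16

Augment Res→P1→TankB→Out: bottleneck 5, flow now 5.
Augment Res→P1→J2→Out: bottleneck 6, flow now 11.
Augment Res→J1→J2→Out: bottleneck 2, flow now 13.
Augment Res→J1→P1→J2→Out: bottleneck 3, flow now 16.
No augmenting path remains; maximum flow = 16.
By max-flow min-cut, the minimum cut capacity equals the max flow.
In the residual graph, reachable from Res: {Res, P1, J1, J2}.
Min-cut edges: P1→TankB (5), J2→Out (11); capacity 5 + 11 = 16.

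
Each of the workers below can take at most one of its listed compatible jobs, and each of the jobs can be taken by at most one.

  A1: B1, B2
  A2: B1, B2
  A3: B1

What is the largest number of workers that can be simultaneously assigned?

2

Unit-capacity flow: source→left, listed edges, right→sink; max matching = max flow.
Augmenting path A1→B1 (+1); matched 1.
Augmenting path A2→B2 (+1); matched 2.
No augmenting path remains; maximum matching = 2.
König certificate: {B1, B2} is a vertex cover of size 2 (every listed pair touches it), so no matching can be larger.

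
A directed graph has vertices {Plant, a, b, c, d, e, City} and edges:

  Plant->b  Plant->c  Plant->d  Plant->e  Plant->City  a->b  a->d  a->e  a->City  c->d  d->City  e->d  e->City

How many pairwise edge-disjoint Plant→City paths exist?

Assign every edge capacity 1; by Menger, the answer equals the max flow.
Path Plant→City (+1); total 1.
Path Plant→d→City (+1); total 2.
Path Plant→e→City (+1); total 3.
No residual Plant→City path; max flow = 3.
Certifying cut of size 3: {Plant→City, Plant→e, d→City}.

3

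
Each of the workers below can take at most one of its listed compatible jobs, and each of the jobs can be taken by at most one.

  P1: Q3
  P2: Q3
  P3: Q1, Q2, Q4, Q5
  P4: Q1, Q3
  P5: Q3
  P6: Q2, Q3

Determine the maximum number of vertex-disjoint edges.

4

Unit-capacity flow: source→left, listed edges, right→sink; max matching = max flow.
Augmenting path P1→Q3 (+1); matched 1.
Augmenting path P3→Q1 (+1); matched 2.
Augmenting path P6→Q2 (+1); matched 3.
Augmenting path P4→Q1→P3→Q4 (+1); matched 4.
No augmenting path remains; maximum matching = 4.
König certificate: {P3, P4, P6, Q3} is a vertex cover of size 4 (every listed pair touches it), so no matching can be larger.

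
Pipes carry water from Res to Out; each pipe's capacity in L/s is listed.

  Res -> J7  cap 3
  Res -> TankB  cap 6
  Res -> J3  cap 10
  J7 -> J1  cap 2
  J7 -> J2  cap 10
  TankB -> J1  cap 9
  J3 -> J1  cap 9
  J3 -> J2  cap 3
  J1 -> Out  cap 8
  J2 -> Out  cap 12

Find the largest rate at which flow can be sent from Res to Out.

14

Augment Res→J7→J1→Out: bottleneck 2, flow now 2.
Augment Res→J7→J2→Out: bottleneck 1, flow now 3.
Augment Res→TankB→J1→Out: bottleneck 6, flow now 9.
Augment Res→J3→J2→Out: bottleneck 3, flow now 12.
Augment Res→J3→J1→J7→J2→Out: bottleneck 2, flow now 14. (uses reverse residual edge)
No augmenting path remains; maximum flow = 14.
In the residual graph, reachable from Res: {Res, TankB, J3, J1}.
Min-cut edges: Res→J7 (3), J3→J2 (3), J1→Out (8); capacity 3 + 3 + 8 = 14.
This cut is saturated, so no flow can exceed 14.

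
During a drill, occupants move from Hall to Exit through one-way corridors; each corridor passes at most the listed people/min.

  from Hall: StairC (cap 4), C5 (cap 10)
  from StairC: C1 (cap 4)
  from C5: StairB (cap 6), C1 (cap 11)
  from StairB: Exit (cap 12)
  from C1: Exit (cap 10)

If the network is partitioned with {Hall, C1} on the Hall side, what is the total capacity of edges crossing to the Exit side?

24

Edges leaving {Hall, C1}: Hall→StairC (4), Hall→C5 (10), C1→Exit (10).
Cut capacity = 4 + 10 + 10 = 24.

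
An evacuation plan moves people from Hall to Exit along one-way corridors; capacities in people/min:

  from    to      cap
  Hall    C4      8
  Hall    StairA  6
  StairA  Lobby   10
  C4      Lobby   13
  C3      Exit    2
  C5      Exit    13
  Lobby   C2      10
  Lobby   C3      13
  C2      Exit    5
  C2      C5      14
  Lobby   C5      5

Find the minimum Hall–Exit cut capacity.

Augment Hall→StairA→Lobby→C2→Exit: bottleneck 5, flow now 5.
Augment Hall→StairA→Lobby→C3→Exit: bottleneck 1, flow now 6.
Augment Hall→C4→Lobby→C3→Exit: bottleneck 1, flow now 7.
Augment Hall→C4→Lobby→C5→Exit: bottleneck 5, flow now 12.
Augment Hall→C4→Lobby→C2→C5→Exit: bottleneck 2, flow now 14.
No augmenting path remains; maximum flow = 14.
By max-flow min-cut, the minimum cut capacity equals the max flow.
In the residual graph, reachable from Hall: {Hall}.
Min-cut edges: Hall→StairA (6), Hall→C4 (8); capacity 6 + 8 = 14.

14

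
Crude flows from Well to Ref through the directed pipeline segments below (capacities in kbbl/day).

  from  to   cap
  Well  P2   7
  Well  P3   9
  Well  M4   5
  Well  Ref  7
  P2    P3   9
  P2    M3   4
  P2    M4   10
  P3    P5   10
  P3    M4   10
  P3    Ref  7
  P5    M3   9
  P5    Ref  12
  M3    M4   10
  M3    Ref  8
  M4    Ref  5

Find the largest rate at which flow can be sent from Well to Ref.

28

Augment Well→Ref: bottleneck 7, flow now 7.
Augment Well→P3→Ref: bottleneck 7, flow now 14.
Augment Well→M4→Ref: bottleneck 5, flow now 19.
Augment Well→P2→M3→Ref: bottleneck 4, flow now 23.
Augment Well→P3→P5→Ref: bottleneck 2, flow now 25.
Augment Well→P2→P3→P5→Ref: bottleneck 3, flow now 28.
No augmenting path remains; maximum flow = 28.
In the residual graph, reachable from Well: {Well}.
Min-cut edges: Well→P2 (7), Well→P3 (9), Well→M4 (5), Well→Ref (7); capacity 7 + 9 + 5 + 7 = 28.
This cut is saturated, so no flow can exceed 28.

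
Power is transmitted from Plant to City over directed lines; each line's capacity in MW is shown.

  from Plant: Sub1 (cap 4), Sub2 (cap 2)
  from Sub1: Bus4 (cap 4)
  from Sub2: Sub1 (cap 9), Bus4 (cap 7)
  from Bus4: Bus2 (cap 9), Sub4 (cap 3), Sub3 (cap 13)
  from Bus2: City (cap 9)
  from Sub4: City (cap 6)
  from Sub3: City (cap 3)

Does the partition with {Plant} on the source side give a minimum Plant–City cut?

Given cut capacity: 4 + 2 = 6.
Augment Plant→Sub1→Bus4→Bus2→City: bottleneck 4, flow now 4.
Augment Plant→Sub2→Bus4→Bus2→City: bottleneck 2, flow now 6.
No augmenting path remains; maximum flow = 6.
Cut capacity 6 equals the max flow, so it is a minimum cut.

Yes — it is a minimum cut (capacity 6).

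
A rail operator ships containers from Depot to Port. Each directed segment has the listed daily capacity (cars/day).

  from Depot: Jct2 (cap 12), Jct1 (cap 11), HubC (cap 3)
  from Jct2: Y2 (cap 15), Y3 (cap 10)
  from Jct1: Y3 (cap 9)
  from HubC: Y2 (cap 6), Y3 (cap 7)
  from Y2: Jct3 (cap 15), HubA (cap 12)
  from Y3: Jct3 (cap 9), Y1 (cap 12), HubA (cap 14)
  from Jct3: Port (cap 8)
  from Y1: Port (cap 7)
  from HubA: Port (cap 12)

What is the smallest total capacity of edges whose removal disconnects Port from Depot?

24

Augment Depot→Jct2→Y2→Jct3→Port: bottleneck 8, flow now 8.
Augment Depot→Jct2→Y2→HubA→Port: bottleneck 4, flow now 12.
Augment Depot→Jct1→Y3→Y1→Port: bottleneck 7, flow now 19.
Augment Depot→Jct1→Y3→HubA→Port: bottleneck 2, flow now 21.
Augment Depot→HubC→Y2→HubA→Port: bottleneck 3, flow now 24.
No augmenting path remains; maximum flow = 24.
By max-flow min-cut, the minimum cut capacity equals the max flow.
In the residual graph, reachable from Depot: {Depot, Jct1}.
Min-cut edges: Depot→Jct2 (12), Depot→HubC (3), Jct1→Y3 (9); capacity 12 + 3 + 9 = 24.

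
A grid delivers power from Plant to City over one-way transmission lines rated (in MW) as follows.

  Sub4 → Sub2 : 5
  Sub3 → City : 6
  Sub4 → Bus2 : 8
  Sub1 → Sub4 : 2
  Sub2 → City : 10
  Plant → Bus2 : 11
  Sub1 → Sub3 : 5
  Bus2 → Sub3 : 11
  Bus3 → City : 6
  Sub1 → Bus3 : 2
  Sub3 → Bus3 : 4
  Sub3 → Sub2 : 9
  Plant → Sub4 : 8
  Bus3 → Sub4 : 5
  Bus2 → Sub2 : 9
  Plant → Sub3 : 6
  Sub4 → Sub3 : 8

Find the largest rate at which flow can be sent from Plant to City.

Augment Plant→Sub3→City: bottleneck 6, flow now 6.
Augment Plant→Sub4→Sub2→City: bottleneck 5, flow now 11.
Augment Plant→Bus2→Sub2→City: bottleneck 5, flow now 16.
Augment Plant→Sub4→Sub3→Bus3→City: bottleneck 3, flow now 19.
Augment Plant→Bus2→Sub3→Bus3→City: bottleneck 1, flow now 20.
No augmenting path remains; maximum flow = 20.
In the residual graph, reachable from Plant: {Plant, Sub4, Bus2, Sub3, Sub2}.
Min-cut edges: Sub3→Bus3 (4), Sub3→City (6), Sub2→City (10); capacity 4 + 6 + 10 = 20.
This cut is saturated, so no flow can exceed 20.

20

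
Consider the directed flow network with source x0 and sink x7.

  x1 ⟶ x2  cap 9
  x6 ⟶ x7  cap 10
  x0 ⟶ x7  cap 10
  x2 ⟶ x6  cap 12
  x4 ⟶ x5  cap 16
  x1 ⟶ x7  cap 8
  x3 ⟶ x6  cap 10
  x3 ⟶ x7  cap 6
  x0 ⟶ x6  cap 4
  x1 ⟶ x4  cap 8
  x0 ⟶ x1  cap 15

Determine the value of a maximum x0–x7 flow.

Augment x0→x7: bottleneck 10, flow now 10.
Augment x0→x1→x7: bottleneck 8, flow now 18.
Augment x0→x6→x7: bottleneck 4, flow now 22.
Augment x0→x1→x2→x6→x7: bottleneck 6, flow now 28.
No augmenting path remains; maximum flow = 28.
In the residual graph, reachable from x0: {x0, x1, x2, x4, x5, x6}.
Min-cut edges: x0→x7 (10), x1→x7 (8), x6→x7 (10); capacity 10 + 8 + 10 = 28.
This cut is saturated, so no flow can exceed 28.

28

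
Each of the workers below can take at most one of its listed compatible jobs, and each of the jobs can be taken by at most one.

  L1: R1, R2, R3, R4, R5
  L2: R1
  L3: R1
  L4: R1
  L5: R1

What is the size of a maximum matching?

Unit-capacity flow: source→left, listed edges, right→sink; max matching = max flow.
Augmenting path L1→R1 (+1); matched 1.
Augmenting path L2→R1→L1→R2 (+1); matched 2.
No augmenting path remains; maximum matching = 2.
König certificate: {L1, R1} is a vertex cover of size 2 (every listed pair touches it), so no matching can be larger.

2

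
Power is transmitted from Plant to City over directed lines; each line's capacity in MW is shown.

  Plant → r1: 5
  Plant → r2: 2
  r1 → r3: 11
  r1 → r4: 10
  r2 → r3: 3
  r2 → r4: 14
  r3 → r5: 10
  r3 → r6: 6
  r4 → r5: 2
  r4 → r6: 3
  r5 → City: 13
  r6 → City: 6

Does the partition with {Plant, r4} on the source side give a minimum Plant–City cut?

No — its capacity is 12, but the minimum cut has capacity 7.

Given cut capacity: 5 + 2 + 2 + 3 = 12.
Augment Plant→r1→r3→r5→City: bottleneck 5, flow now 5.
Augment Plant→r2→r3→r5→City: bottleneck 2, flow now 7.
No augmenting path remains; maximum flow = 7.
In the residual graph, reachable from Plant: {Plant}.
Min-cut edges: Plant→r1 (5), Plant→r2 (2); capacity 5 + 2 = 7.
Cut capacity 12 exceeds the max flow 7, so it is not minimum.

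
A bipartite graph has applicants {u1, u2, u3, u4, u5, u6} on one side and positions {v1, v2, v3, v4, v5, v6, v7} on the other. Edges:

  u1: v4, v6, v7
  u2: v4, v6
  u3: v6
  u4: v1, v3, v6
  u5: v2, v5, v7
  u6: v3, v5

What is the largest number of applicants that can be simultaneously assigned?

6

Unit-capacity flow: source→left, listed edges, right→sink; max matching = max flow.
Augmenting path u1→v4 (+1); matched 1.
Augmenting path u2→v6 (+1); matched 2.
Augmenting path u4→v1 (+1); matched 3.
Augmenting path u5→v2 (+1); matched 4.
Augmenting path u6→v3 (+1); matched 5.
Augmenting path u3→v6→u2→v4→u1→v7 (+1); matched 6.
No augmenting path remains; maximum matching = 6.
König certificate: {u1, u2, u3, u4, u5, u6} is a vertex cover of size 6 (every listed pair touches it), so no matching can be larger.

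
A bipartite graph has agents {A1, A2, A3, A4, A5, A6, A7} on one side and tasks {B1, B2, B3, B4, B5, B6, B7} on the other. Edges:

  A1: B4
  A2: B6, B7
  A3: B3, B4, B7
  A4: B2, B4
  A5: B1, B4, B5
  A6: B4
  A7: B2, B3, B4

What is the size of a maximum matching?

6

Unit-capacity flow: source→left, listed edges, right→sink; max matching = max flow.
Augmenting path A1→B4 (+1); matched 1.
Augmenting path A2→B6 (+1); matched 2.
Augmenting path A3→B3 (+1); matched 3.
Augmenting path A4→B2 (+1); matched 4.
Augmenting path A5→B1 (+1); matched 5.
Augmenting path A7→B3→A3→B7 (+1); matched 6.
No augmenting path remains; maximum matching = 6.
König certificate: {A2, A3, A4, A5, A7, B4} is a vertex cover of size 6 (every listed pair touches it), so no matching can be larger.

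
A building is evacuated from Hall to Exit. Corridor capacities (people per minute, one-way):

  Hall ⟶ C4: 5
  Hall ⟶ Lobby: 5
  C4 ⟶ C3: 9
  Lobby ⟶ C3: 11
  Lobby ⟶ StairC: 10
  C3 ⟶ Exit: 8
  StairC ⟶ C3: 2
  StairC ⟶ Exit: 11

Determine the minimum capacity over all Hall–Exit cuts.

10

Augment Hall→C4→C3→Exit: bottleneck 5, flow now 5.
Augment Hall→Lobby→C3→Exit: bottleneck 3, flow now 8.
Augment Hall→Lobby→StairC→Exit: bottleneck 2, flow now 10.
No augmenting path remains; maximum flow = 10.
By max-flow min-cut, the minimum cut capacity equals the max flow.
In the residual graph, reachable from Hall: {Hall}.
Min-cut edges: Hall→C4 (5), Hall→Lobby (5); capacity 5 + 5 = 10.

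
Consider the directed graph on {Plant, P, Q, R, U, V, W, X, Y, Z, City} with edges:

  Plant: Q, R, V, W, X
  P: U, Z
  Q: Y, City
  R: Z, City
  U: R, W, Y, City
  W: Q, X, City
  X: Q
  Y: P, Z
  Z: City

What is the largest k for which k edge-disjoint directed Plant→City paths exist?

4

Assign every edge capacity 1; by Menger, the answer equals the max flow.
Path Plant→Q→City (+1); total 1.
Path Plant→R→City (+1); total 2.
Path Plant→W→City (+1); total 3.
Path Plant→X→Q→Y→Z→City (+1); total 4.
No residual Plant→City path; max flow = 4.
Certifying cut of size 4: {Plant→Q, Plant→R, Plant→W, Plant→X}.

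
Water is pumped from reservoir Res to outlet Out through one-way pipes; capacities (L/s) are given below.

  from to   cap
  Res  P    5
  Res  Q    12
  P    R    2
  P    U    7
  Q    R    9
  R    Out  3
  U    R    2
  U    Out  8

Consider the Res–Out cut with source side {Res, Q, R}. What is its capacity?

8

Edges leaving {Res, Q, R}: Res→P (5), R→Out (3).
Cut capacity = 5 + 3 = 8.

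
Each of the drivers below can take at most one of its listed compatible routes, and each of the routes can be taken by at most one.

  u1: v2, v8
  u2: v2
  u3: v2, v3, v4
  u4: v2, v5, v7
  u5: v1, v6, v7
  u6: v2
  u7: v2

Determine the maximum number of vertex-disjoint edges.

5

Unit-capacity flow: source→left, listed edges, right→sink; max matching = max flow.
Augmenting path u1→v2 (+1); matched 1.
Augmenting path u3→v3 (+1); matched 2.
Augmenting path u4→v5 (+1); matched 3.
Augmenting path u5→v1 (+1); matched 4.
Augmenting path u2→v2→u1→v8 (+1); matched 5.
No augmenting path remains; maximum matching = 5.
König certificate: {u1, u3, u4, u5, v2} is a vertex cover of size 5 (every listed pair touches it), so no matching can be larger.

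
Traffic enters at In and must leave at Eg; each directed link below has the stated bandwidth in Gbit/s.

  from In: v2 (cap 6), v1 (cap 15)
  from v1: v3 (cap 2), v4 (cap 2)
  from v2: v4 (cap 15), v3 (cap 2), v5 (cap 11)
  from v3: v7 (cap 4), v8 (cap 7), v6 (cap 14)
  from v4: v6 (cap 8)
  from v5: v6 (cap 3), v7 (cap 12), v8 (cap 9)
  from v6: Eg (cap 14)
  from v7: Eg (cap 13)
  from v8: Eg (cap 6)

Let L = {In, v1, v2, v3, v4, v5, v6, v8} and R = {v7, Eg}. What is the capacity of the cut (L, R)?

36

Edges leaving {In, v1, v2, v3, v4, v5, v6, v8}: v3→v7 (4), v5→v7 (12), v6→Eg (14), v8→Eg (6).
Cut capacity = 4 + 12 + 14 + 6 = 36.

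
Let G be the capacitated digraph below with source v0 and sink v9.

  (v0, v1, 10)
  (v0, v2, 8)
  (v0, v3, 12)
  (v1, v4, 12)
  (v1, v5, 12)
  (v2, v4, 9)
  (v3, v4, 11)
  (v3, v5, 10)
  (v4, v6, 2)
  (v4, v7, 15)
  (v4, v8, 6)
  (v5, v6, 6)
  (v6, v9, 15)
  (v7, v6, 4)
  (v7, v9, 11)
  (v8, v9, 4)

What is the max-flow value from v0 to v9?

27

Augment v0→v1→v4→v6→v9: bottleneck 2, flow now 2.
Augment v0→v1→v4→v7→v9: bottleneck 8, flow now 10.
Augment v0→v2→v4→v7→v9: bottleneck 3, flow now 13.
Augment v0→v2→v4→v8→v9: bottleneck 4, flow now 17.
Augment v0→v3→v5→v6→v9: bottleneck 6, flow now 23.
Augment v0→v2→v4→v7→v6→v9: bottleneck 1, flow now 24.
Augment v0→v3→v4→v7→v6→v9: bottleneck 3, flow now 27.
No augmenting path remains; maximum flow = 27.
In the residual graph, reachable from v0: {v0, v1, v2, v3, v4, v5, v8}.
Min-cut edges: v4→v6 (2), v4→v7 (15), v5→v6 (6), v8→v9 (4); capacity 2 + 15 + 6 + 4 = 27.
This cut is saturated, so no flow can exceed 27.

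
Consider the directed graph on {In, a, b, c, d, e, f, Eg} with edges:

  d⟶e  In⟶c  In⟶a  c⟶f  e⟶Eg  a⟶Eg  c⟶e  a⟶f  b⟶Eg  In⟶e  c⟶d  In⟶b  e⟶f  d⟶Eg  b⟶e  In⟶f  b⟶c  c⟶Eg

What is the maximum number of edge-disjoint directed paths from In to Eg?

4

Assign every edge capacity 1; by Menger, the answer equals the max flow.
Path In→a→Eg (+1); total 1.
Path In→b→Eg (+1); total 2.
Path In→c→Eg (+1); total 3.
Path In→e→Eg (+1); total 4.
No residual In→Eg path; max flow = 4.
Certifying cut of size 4: {In→a, In→b, In→c, In→e}.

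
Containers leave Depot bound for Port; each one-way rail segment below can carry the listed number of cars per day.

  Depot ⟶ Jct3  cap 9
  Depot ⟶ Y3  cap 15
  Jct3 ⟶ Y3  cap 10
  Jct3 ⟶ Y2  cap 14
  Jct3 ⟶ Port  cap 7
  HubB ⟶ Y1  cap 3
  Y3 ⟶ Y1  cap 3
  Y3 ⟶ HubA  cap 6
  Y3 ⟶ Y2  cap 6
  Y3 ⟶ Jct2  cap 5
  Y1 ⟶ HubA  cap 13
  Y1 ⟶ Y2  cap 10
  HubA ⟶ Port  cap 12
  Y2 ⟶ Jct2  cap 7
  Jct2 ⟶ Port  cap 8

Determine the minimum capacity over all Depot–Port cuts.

24

Augment Depot→Jct3→Port: bottleneck 7, flow now 7.
Augment Depot→Y3→HubA→Port: bottleneck 6, flow now 13.
Augment Depot→Y3→Jct2→Port: bottleneck 5, flow now 18.
Augment Depot→Jct3→Y2→Jct2→Port: bottleneck 2, flow now 20.
Augment Depot→Y3→Y1→HubA→Port: bottleneck 3, flow now 23.
Augment Depot→Y3→Y2→Jct2→Port: bottleneck 1, flow now 24.
No augmenting path remains; maximum flow = 24.
By max-flow min-cut, the minimum cut capacity equals the max flow.
In the residual graph, reachable from Depot: {Depot}.
Min-cut edges: Depot→Jct3 (9), Depot→Y3 (15); capacity 9 + 15 = 24.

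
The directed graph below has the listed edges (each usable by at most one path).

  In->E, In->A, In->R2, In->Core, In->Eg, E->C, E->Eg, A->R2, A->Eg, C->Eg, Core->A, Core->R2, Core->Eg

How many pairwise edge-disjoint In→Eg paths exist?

Assign every edge capacity 1; by Menger, the answer equals the max flow.
Path In→Eg (+1); total 1.
Path In→E→Eg (+1); total 2.
Path In→A→Eg (+1); total 3.
Path In→Core→Eg (+1); total 4.
No residual In→Eg path; max flow = 4.
Certifying cut of size 4: {In→A, In→Core, In→E, In→Eg}.

4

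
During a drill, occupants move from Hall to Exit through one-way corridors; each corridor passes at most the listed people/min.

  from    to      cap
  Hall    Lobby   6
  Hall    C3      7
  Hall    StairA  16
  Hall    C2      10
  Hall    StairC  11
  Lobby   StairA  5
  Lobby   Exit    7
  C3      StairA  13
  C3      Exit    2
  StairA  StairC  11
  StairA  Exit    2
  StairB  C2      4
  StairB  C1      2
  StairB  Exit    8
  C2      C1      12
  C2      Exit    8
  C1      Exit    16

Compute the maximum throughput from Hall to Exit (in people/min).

20

Augment Hall→Lobby→Exit: bottleneck 6, flow now 6.
Augment Hall→C3→Exit: bottleneck 2, flow now 8.
Augment Hall→StairA→Exit: bottleneck 2, flow now 10.
Augment Hall→C2→Exit: bottleneck 8, flow now 18.
Augment Hall→C2→C1→Exit: bottleneck 2, flow now 20.
No augmenting path remains; maximum flow = 20.
In the residual graph, reachable from Hall: {Hall, C3, StairA, StairC}.
Min-cut edges: Hall→Lobby (6), Hall→C2 (10), C3→Exit (2), StairA→Exit (2); capacity 6 + 10 + 2 + 2 = 20.
This cut is saturated, so no flow can exceed 20.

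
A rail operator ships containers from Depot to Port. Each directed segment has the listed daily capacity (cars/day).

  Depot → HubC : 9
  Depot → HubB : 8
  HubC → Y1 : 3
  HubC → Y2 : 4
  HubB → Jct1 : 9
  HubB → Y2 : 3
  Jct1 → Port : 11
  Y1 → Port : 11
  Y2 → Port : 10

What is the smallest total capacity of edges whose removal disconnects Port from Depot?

Augment Depot→HubC→Y1→Port: bottleneck 3, flow now 3.
Augment Depot→HubC→Y2→Port: bottleneck 4, flow now 7.
Augment Depot→HubB→Jct1→Port: bottleneck 8, flow now 15.
No augmenting path remains; maximum flow = 15.
By max-flow min-cut, the minimum cut capacity equals the max flow.
In the residual graph, reachable from Depot: {Depot, HubC}.
Min-cut edges: Depot→HubB (8), HubC→Y1 (3), HubC→Y2 (4); capacity 8 + 3 + 4 = 15.

15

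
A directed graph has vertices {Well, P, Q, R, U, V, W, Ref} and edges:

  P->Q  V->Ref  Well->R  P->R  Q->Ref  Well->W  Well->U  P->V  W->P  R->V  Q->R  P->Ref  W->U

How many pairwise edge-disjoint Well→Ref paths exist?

Assign every edge capacity 1; by Menger, the answer equals the max flow.
Path Well→R→V→Ref (+1); total 1.
Path Well→W→P→Ref (+1); total 2.
No residual Well→Ref path; max flow = 2.
Certifying cut of size 2: {Well→R, Well→W}.

2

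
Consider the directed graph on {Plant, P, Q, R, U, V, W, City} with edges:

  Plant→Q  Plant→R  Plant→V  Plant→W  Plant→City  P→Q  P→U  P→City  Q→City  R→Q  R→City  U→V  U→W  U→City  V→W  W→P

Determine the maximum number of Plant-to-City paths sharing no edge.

Assign every edge capacity 1; by Menger, the answer equals the max flow.
Path Plant→City (+1); total 1.
Path Plant→Q→City (+1); total 2.
Path Plant→R→City (+1); total 3.
Path Plant→W→P→City (+1); total 4.
No residual Plant→City path; max flow = 4.
Certifying cut of size 4: {Plant→City, Plant→Q, Plant→R, W→P}.

4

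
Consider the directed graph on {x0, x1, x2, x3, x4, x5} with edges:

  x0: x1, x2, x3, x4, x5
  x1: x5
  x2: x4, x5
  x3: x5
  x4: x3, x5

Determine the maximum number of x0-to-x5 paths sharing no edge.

Assign every edge capacity 1; by Menger, the answer equals the max flow.
Path x0→x5 (+1); total 1.
Path x0→x1→x5 (+1); total 2.
Path x0→x2→x5 (+1); total 3.
Path x0→x3→x5 (+1); total 4.
Path x0→x4→x5 (+1); total 5.
No residual x0→x5 path; max flow = 5.
Certifying cut of size 5: {x0→x1, x0→x2, x0→x3, x0→x4, x0→x5}.

5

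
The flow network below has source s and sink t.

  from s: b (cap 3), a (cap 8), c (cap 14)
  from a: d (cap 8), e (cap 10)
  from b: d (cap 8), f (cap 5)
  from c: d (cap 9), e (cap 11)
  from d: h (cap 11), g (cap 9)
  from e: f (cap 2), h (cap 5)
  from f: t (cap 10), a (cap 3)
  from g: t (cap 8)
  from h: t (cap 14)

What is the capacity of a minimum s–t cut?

25

Augment s→b→f→t: bottleneck 3, flow now 3.
Augment s→a→d→g→t: bottleneck 8, flow now 11.
Augment s→c→d→h→t: bottleneck 9, flow now 20.
Augment s→c→e→f→t: bottleneck 2, flow now 22.
Augment s→c→e→h→t: bottleneck 3, flow now 25.
No augmenting path remains; maximum flow = 25.
By max-flow min-cut, the minimum cut capacity equals the max flow.
In the residual graph, reachable from s: {s}.
Min-cut edges: s→a (8), s→b (3), s→c (14); capacity 8 + 3 + 14 = 25.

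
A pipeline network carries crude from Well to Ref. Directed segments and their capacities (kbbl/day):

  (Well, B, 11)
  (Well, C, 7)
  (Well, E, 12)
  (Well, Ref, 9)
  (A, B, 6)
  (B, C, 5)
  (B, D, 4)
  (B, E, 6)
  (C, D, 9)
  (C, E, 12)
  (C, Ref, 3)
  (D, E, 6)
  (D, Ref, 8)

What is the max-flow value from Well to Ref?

20

Augment Well→Ref: bottleneck 9, flow now 9.
Augment Well→C→Ref: bottleneck 3, flow now 12.
Augment Well→B→D→Ref: bottleneck 4, flow now 16.
Augment Well→C→D→Ref: bottleneck 4, flow now 20.
No augmenting path remains; maximum flow = 20.
In the residual graph, reachable from Well: {Well, B, C, D, E}.
Min-cut edges: Well→Ref (9), C→Ref (3), D→Ref (8); capacity 9 + 3 + 8 = 20.
This cut is saturated, so no flow can exceed 20.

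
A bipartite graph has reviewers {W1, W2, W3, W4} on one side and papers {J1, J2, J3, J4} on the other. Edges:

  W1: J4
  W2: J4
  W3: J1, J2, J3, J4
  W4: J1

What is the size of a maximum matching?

Unit-capacity flow: source→left, listed edges, right→sink; max matching = max flow.
Augmenting path W1→J4 (+1); matched 1.
Augmenting path W3→J1 (+1); matched 2.
Augmenting path W4→J1→W3→J2 (+1); matched 3.
No augmenting path remains; maximum matching = 3.
König certificate: {W3, W4, J4} is a vertex cover of size 3 (every listed pair touches it), so no matching can be larger.

3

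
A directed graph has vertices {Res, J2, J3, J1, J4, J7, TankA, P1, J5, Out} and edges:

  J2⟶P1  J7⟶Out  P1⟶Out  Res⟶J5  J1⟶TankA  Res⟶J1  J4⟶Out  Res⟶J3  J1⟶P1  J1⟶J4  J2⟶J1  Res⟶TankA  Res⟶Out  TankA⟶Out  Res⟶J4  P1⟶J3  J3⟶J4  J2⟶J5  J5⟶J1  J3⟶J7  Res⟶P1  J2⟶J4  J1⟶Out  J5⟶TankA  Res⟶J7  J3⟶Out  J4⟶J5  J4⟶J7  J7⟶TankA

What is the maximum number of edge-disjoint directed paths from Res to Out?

Assign every edge capacity 1; by Menger, the answer equals the max flow.
Path Res→Out (+1); total 1.
Path Res→J3→Out (+1); total 2.
Path Res→J1→Out (+1); total 3.
Path Res→J4→Out (+1); total 4.
Path Res→J7→Out (+1); total 5.
Path Res→TankA→Out (+1); total 6.
Path Res→P1→Out (+1); total 7.
No residual Res→Out path; max flow = 7.
Certifying cut of size 7: {J1→Out, J3→Out, J4→Out, J7→Out, P1→Out, Res→Out, TankA→Out}.

7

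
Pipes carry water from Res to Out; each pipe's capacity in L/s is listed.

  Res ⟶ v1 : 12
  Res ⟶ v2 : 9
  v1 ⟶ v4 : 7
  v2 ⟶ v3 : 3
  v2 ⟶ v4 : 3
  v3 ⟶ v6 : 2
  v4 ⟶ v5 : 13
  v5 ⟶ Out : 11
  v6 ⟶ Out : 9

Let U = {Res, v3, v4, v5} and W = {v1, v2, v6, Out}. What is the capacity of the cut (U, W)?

34

Edges leaving {Res, v3, v4, v5}: Res→v1 (12), Res→v2 (9), v3→v6 (2), v5→Out (11).
Cut capacity = 12 + 9 + 2 + 11 = 34.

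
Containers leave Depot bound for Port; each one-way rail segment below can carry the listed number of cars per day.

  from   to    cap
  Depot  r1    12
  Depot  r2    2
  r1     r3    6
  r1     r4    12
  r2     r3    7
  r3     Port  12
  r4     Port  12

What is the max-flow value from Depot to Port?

14

Augment Depot→r1→r3→Port: bottleneck 6, flow now 6.
Augment Depot→r1→r4→Port: bottleneck 6, flow now 12.
Augment Depot→r2→r3→Port: bottleneck 2, flow now 14.
No augmenting path remains; maximum flow = 14.
In the residual graph, reachable from Depot: {Depot}.
Min-cut edges: Depot→r1 (12), Depot→r2 (2); capacity 12 + 2 = 14.
This cut is saturated, so no flow can exceed 14.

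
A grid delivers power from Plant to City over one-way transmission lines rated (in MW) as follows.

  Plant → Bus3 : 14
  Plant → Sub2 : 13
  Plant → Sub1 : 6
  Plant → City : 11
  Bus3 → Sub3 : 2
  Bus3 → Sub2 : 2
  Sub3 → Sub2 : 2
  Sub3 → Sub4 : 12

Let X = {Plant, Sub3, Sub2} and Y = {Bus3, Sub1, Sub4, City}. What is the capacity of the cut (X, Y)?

43

Edges leaving {Plant, Sub3, Sub2}: Plant→Bus3 (14), Plant→Sub1 (6), Plant→City (11), Sub3→Sub4 (12).
Cut capacity = 14 + 6 + 11 + 12 = 43.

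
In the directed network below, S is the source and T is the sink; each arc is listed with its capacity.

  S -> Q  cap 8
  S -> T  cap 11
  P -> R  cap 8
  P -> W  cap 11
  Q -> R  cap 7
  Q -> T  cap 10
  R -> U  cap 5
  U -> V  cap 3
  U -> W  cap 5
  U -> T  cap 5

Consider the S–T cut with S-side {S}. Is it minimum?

Yes — it is a minimum cut (capacity 19).

Given cut capacity: 8 + 11 = 19.
Augment S→T: bottleneck 11, flow now 11.
Augment S→Q→T: bottleneck 8, flow now 19.
No augmenting path remains; maximum flow = 19.
Cut capacity 19 equals the max flow, so it is a minimum cut.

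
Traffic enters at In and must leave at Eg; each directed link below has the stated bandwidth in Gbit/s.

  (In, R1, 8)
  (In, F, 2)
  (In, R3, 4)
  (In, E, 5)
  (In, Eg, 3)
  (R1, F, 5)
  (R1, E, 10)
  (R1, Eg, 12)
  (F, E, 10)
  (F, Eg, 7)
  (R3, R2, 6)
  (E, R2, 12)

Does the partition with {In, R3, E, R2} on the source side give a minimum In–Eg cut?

Given cut capacity: 8 + 2 + 3 = 13.
Augment In→Eg: bottleneck 3, flow now 3.
Augment In→R1→Eg: bottleneck 8, flow now 11.
Augment In→F→Eg: bottleneck 2, flow now 13.
No augmenting path remains; maximum flow = 13.
Cut capacity 13 equals the max flow, so it is a minimum cut.

Yes — it is a minimum cut (capacity 13).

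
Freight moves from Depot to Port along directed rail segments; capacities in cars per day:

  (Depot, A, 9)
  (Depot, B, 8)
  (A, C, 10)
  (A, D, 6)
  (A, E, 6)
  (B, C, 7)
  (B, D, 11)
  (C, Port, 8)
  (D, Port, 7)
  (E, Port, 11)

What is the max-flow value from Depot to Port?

Augment Depot→A→C→Port: bottleneck 8, flow now 8.
Augment Depot→A→D→Port: bottleneck 1, flow now 9.
Augment Depot→B→D→Port: bottleneck 6, flow now 15.
Augment Depot→B→C→A→E→Port: bottleneck 2, flow now 17. (uses reverse residual edge)
No augmenting path remains; maximum flow = 17.
In the residual graph, reachable from Depot: {Depot}.
Min-cut edges: Depot→A (9), Depot→B (8); capacity 9 + 8 = 17.
This cut is saturated, so no flow can exceed 17.

17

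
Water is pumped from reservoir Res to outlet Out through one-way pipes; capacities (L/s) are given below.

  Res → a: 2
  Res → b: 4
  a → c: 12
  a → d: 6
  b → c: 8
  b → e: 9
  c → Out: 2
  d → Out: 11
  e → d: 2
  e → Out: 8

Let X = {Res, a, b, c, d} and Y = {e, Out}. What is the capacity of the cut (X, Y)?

22

Edges leaving {Res, a, b, c, d}: b→e (9), c→Out (2), d→Out (11).
Cut capacity = 9 + 2 + 11 = 22.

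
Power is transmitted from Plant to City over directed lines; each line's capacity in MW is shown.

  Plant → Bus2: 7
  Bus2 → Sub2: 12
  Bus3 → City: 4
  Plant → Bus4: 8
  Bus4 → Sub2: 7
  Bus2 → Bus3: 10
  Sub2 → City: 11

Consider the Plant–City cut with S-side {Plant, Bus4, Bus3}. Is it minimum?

Given cut capacity: 7 + 7 + 4 = 18.
Augment Plant→Bus4→Sub2→City: bottleneck 7, flow now 7.
Augment Plant→Bus2→Bus3→City: bottleneck 4, flow now 11.
Augment Plant→Bus2→Sub2→City: bottleneck 3, flow now 14.
No augmenting path remains; maximum flow = 14.
In the residual graph, reachable from Plant: {Plant, Bus4}.
Min-cut edges: Plant→Bus2 (7), Bus4→Sub2 (7); capacity 7 + 7 = 14.
Cut capacity 18 exceeds the max flow 14, so it is not minimum.

No — its capacity is 18, but the minimum cut has capacity 14.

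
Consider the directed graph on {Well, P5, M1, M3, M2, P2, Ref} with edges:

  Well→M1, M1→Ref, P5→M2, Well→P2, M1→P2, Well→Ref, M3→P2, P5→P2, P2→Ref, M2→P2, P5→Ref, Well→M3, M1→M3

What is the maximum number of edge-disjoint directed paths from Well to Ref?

3

Assign every edge capacity 1; by Menger, the answer equals the max flow.
Path Well→Ref (+1); total 1.
Path Well→M1→Ref (+1); total 2.
Path Well→P2→Ref (+1); total 3.
No residual Well→Ref path; max flow = 3.
Certifying cut of size 3: {P2→Ref, Well→M1, Well→Ref}.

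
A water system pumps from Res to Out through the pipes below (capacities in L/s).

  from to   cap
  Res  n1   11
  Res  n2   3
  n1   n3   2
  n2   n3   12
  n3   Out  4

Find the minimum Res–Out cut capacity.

4

Augment Res→n1→n3→Out: bottleneck 2, flow now 2.
Augment Res→n2→n3→Out: bottleneck 2, flow now 4.
No augmenting path remains; maximum flow = 4.
By max-flow min-cut, the minimum cut capacity equals the max flow.
In the residual graph, reachable from Res: {Res, n1, n2, n3}.
Min-cut edges: n3→Out (4); capacity 4 = 4.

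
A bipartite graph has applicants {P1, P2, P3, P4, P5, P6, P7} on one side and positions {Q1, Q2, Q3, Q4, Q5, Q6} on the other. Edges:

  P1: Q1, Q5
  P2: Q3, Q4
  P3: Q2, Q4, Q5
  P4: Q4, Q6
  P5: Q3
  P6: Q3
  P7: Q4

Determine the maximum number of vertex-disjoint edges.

Unit-capacity flow: source→left, listed edges, right→sink; max matching = max flow.
Augmenting path P1→Q1 (+1); matched 1.
Augmenting path P2→Q3 (+1); matched 2.
Augmenting path P3→Q2 (+1); matched 3.
Augmenting path P4→Q4 (+1); matched 4.
Augmenting path P7→Q4→P4→Q6 (+1); matched 5.
No augmenting path remains; maximum matching = 5.
König certificate: {P1, P3, P4, Q3, Q4} is a vertex cover of size 5 (every listed pair touches it), so no matching can be larger.

5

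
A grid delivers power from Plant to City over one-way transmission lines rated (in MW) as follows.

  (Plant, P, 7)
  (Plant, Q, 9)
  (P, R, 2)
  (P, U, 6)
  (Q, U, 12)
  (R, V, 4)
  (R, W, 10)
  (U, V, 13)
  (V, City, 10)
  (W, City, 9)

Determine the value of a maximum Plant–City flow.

Augment Plant→P→R→V→City: bottleneck 2, flow now 2.
Augment Plant→P→U→V→City: bottleneck 5, flow now 7.
Augment Plant→Q→U→V→City: bottleneck 3, flow now 10.
Augment Plant→Q→U→V→R→W→City: bottleneck 2, flow now 12. (uses reverse residual edge)
No augmenting path remains; maximum flow = 12.
In the residual graph, reachable from Plant: {Plant, P, Q, U, V}.
Min-cut edges: P→R (2), V→City (10); capacity 2 + 10 = 12.
This cut is saturated, so no flow can exceed 12.

12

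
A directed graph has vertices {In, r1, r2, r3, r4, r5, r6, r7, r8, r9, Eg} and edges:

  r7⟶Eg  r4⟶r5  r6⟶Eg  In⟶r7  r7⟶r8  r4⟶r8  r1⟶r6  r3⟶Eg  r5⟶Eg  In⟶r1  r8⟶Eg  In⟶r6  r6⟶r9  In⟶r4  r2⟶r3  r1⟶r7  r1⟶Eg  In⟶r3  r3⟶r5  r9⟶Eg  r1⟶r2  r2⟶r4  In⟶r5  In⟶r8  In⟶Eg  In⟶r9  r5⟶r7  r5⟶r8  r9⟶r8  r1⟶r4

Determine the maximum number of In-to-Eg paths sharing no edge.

8

Assign every edge capacity 1; by Menger, the answer equals the max flow.
Path In→Eg (+1); total 1.
Path In→r1→Eg (+1); total 2.
Path In→r3→Eg (+1); total 3.
Path In→r5→Eg (+1); total 4.
Path In→r6→Eg (+1); total 5.
Path In→r7→Eg (+1); total 6.
Path In→r8→Eg (+1); total 7.
Path In→r9→Eg (+1); total 8.
No residual In→Eg path; max flow = 8.
Certifying cut of size 8: {In→Eg, In→r1, In→r3, In→r6, In→r9, r5→Eg, r7→Eg, r8→Eg}.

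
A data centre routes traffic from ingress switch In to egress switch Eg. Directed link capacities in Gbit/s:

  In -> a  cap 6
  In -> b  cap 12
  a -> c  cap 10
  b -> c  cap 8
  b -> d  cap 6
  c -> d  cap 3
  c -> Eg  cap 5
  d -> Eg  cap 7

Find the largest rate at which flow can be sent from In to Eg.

12

Augment In→a→c→Eg: bottleneck 5, flow now 5.
Augment In→b→d→Eg: bottleneck 6, flow now 11.
Augment In→a→c→d→Eg: bottleneck 1, flow now 12.
No augmenting path remains; maximum flow = 12.
In the residual graph, reachable from In: {In, a, b, c, d}.
Min-cut edges: c→Eg (5), d→Eg (7); capacity 5 + 7 = 12.
This cut is saturated, so no flow can exceed 12.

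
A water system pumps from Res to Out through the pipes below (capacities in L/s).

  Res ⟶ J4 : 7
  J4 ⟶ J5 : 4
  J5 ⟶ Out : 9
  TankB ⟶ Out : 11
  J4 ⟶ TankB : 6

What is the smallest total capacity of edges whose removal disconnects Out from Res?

Augment Res→J4→J5→Out: bottleneck 4, flow now 4.
Augment Res→J4→TankB→Out: bottleneck 3, flow now 7.
No augmenting path remains; maximum flow = 7.
By max-flow min-cut, the minimum cut capacity equals the max flow.
In the residual graph, reachable from Res: {Res}.
Min-cut edges: Res→J4 (7); capacity 7 = 7.

7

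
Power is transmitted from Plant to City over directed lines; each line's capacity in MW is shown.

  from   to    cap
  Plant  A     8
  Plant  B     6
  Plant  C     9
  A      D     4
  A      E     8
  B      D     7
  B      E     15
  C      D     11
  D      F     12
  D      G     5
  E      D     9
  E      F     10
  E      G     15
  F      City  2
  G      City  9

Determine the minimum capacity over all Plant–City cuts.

11

Augment Plant→A→D→F→City: bottleneck 2, flow now 2.
Augment Plant→A→D→G→City: bottleneck 2, flow now 4.
Augment Plant→A→E→G→City: bottleneck 4, flow now 8.
Augment Plant→B→D→G→City: bottleneck 3, flow now 11.
No augmenting path remains; maximum flow = 11.
By max-flow min-cut, the minimum cut capacity equals the max flow.
In the residual graph, reachable from Plant: {Plant, A, B, C, D, E, F, G}.
Min-cut edges: F→City (2), G→City (9); capacity 2 + 9 = 11.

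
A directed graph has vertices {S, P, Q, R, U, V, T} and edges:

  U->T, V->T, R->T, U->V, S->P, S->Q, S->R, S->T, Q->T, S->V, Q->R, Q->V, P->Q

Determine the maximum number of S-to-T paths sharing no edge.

4

Assign every edge capacity 1; by Menger, the answer equals the max flow.
Path S→T (+1); total 1.
Path S→Q→T (+1); total 2.
Path S→R→T (+1); total 3.
Path S→V→T (+1); total 4.
No residual S→T path; max flow = 4.
Certifying cut of size 4: {Q→T, R→T, S→T, V→T}.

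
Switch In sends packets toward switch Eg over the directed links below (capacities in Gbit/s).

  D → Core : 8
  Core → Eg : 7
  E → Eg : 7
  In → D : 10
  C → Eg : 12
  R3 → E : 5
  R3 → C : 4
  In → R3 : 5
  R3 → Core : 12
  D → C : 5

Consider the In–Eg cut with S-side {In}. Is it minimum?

Given cut capacity: 10 + 5 = 15.
Augment In→D→Core→Eg: bottleneck 7, flow now 7.
Augment In→D→C→Eg: bottleneck 3, flow now 10.
Augment In→R3→E→Eg: bottleneck 5, flow now 15.
No augmenting path remains; maximum flow = 15.
Cut capacity 15 equals the max flow, so it is a minimum cut.

Yes — it is a minimum cut (capacity 15).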